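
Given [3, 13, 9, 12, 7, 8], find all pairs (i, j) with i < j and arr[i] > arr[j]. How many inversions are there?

Finding inversions in [3, 13, 9, 12, 7, 8]:

(1, 2): arr[1]=13 > arr[2]=9
(1, 3): arr[1]=13 > arr[3]=12
(1, 4): arr[1]=13 > arr[4]=7
(1, 5): arr[1]=13 > arr[5]=8
(2, 4): arr[2]=9 > arr[4]=7
(2, 5): arr[2]=9 > arr[5]=8
(3, 4): arr[3]=12 > arr[4]=7
(3, 5): arr[3]=12 > arr[5]=8

Total inversions: 8

The array has 8 inversion(s): (1,2), (1,3), (1,4), (1,5), (2,4), (2,5), (3,4), (3,5). Each pair (i,j) satisfies i < j and arr[i] > arr[j].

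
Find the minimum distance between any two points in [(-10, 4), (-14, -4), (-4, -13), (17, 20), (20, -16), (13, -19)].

Computing all pairwise distances among 6 points:

d((-10, 4), (-14, -4)) = 8.9443
d((-10, 4), (-4, -13)) = 18.0278
d((-10, 4), (17, 20)) = 31.3847
d((-10, 4), (20, -16)) = 36.0555
d((-10, 4), (13, -19)) = 32.5269
d((-14, -4), (-4, -13)) = 13.4536
d((-14, -4), (17, 20)) = 39.2046
d((-14, -4), (20, -16)) = 36.0555
d((-14, -4), (13, -19)) = 30.8869
d((-4, -13), (17, 20)) = 39.1152
d((-4, -13), (20, -16)) = 24.1868
d((-4, -13), (13, -19)) = 18.0278
d((17, 20), (20, -16)) = 36.1248
d((17, 20), (13, -19)) = 39.2046
d((20, -16), (13, -19)) = 7.6158 <-- minimum

Closest pair: (20, -16) and (13, -19) with distance 7.6158

The closest pair is (20, -16) and (13, -19) with Euclidean distance 7.6158. For 6 points, brute-force pairwise comparison is shown above. For large n, the divide-and-conquer algorithm (sort by x, recurse on halves, check the dividing strip) achieves O(n log n).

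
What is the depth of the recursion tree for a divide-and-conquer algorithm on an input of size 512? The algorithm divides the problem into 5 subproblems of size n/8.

For divide and conquer with division factor 8:

Problem sizes at each level:
Level 0: 512
Level 1: 64
Level 2: 8
Level 3: 1

The root is level 0 and the size-1 base case is level 3 (the tree spans levels 0 through 3, i.e. 4 levels counting the root), so the depth is the number of divisions: log_8(512) = 3

The recursion tree depth is log_8(512) = 3. At each level, the problem size is divided by 8, so it takes 3 divisions to reduce to a base case of size 1. The algorithm makes 5 recursive calls at each level.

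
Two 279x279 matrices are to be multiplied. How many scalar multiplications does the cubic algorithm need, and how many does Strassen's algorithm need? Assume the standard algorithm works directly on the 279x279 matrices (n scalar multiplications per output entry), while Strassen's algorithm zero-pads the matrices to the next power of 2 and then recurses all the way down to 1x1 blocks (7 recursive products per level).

Matrix multiplication for 279x279 matrices:

Strassen's algorithm requires power-of-2 dimensions. Pad 279x279 to 512x512 (next power of 2).

Standard algorithm: 279^3 = 21717639 multiplications
Strassen's algorithm: 7^(log2(512)) = 7^9 = 40353607 multiplications
Difference: 21717639 - 40353607 = -18635968 (Strassen uses MORE here due to padding overhead — for small or just-over-power-of-2 n, padding can outweigh the per-level savings)

Standard: 21717639 multiplications (279^3). Strassen: 40353607 multiplications (7^9, after padding to 512x512). Strassen reduces 8 recursive multiplications to 7 at each level.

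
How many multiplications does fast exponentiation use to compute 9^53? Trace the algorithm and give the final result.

Computing 9^53 by squaring (build up from 9^1; each line after the first costs one multiplication):

9^1 = 9
9^2 = (9^1)^2 = 9^2 = 81
9^3 = 9 * 9^2 = 9 * 81 = 729
9^6 = (9^3)^2 = 729^2 = 531441
9^12 = (9^6)^2 = 531441^2 = 282429536481
9^13 = 9 * 9^12 = 9 * 282429536481 = 2541865828329
9^26 = (9^13)^2 = 2541865828329^2 = 6461081889226673298932241
9^52 = (9^26)^2 = 6461081889226673298932241^2 = 41745579179292917813953351511015323088870709282081
9^53 = 9 * 9^52 = 9 * 41745579179292917813953351511015323088870709282081 = 375710212613636260325580163599137907799836383538729

Result: 375710212613636260325580163599137907799836383538729
Multiplications needed: 8 (8 lines after 9^1)

9^53 = 375710212613636260325580163599137907799836383538729. Using exponentiation by squaring, this requires 8 multiplications. The key idea: if the exponent is even, square the half-power; if odd, multiply by the base once.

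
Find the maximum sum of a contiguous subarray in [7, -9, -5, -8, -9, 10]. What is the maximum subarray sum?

Using Kadane's algorithm on [7, -9, -5, -8, -9, 10]:

Scanning through the array:
Position 1 (value -9): max_ending_here = -2, max_so_far = 7
Position 2 (value -5): max_ending_here = -5, max_so_far = 7
Position 3 (value -8): max_ending_here = -8, max_so_far = 7
Position 4 (value -9): max_ending_here = -9, max_so_far = 7
Position 5 (value 10): max_ending_here = 10, max_so_far = 10

Maximum subarray: [10]
Maximum sum: 10

The maximum subarray is [10] with sum 10. This subarray runs from index 5 to index 5.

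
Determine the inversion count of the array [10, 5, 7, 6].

Finding inversions in [10, 5, 7, 6]:

(0, 1): arr[0]=10 > arr[1]=5
(0, 2): arr[0]=10 > arr[2]=7
(0, 3): arr[0]=10 > arr[3]=6
(2, 3): arr[2]=7 > arr[3]=6

Total inversions: 4

The array has 4 inversion(s): (0,1), (0,2), (0,3), (2,3). Each pair (i,j) satisfies i < j and arr[i] > arr[j].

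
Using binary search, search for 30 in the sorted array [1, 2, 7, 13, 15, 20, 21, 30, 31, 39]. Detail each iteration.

Binary search for 30 in [1, 2, 7, 13, 15, 20, 21, 30, 31, 39]:

lo=0, hi=9, mid=4, arr[mid]=15 -> 15 < 30, search right half
lo=5, hi=9, mid=7, arr[mid]=30 -> Found target at index 7!

Binary search finds 30 at index 7 after 2 comparisons. The search repeatedly halves the search space by comparing with the middle element.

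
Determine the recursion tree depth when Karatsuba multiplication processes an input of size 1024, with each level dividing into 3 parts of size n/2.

For divide and conquer with division factor 2:

Problem sizes at each level:
Level 0: 1024
Level 1: 512
Level 2: 256
Level 3: 128
Level 4: 64
Level 5: 32
Level 6: 16
Level 7: 8
Level 8: 4
Level 9: 2
Level 10: 1

The root is level 0 and the size-1 base case is level 10 (the tree spans levels 0 through 10, i.e. 11 levels counting the root), so the depth is the number of divisions: log_2(1024) = 10

The recursion tree depth is log_2(1024) = 10. At each level, the problem size is divided by 2, so it takes 10 divisions to reduce to a base case of size 1. The algorithm makes 3 recursive calls at each level.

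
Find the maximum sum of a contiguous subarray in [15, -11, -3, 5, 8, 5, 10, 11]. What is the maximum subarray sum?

Using Kadane's algorithm on [15, -11, -3, 5, 8, 5, 10, 11]:

Scanning through the array:
Position 1 (value -11): max_ending_here = 4, max_so_far = 15
Position 2 (value -3): max_ending_here = 1, max_so_far = 15
Position 3 (value 5): max_ending_here = 6, max_so_far = 15
Position 4 (value 8): max_ending_here = 14, max_so_far = 15
Position 5 (value 5): max_ending_here = 19, max_so_far = 19
Position 6 (value 10): max_ending_here = 29, max_so_far = 29
Position 7 (value 11): max_ending_here = 40, max_so_far = 40

Maximum subarray: [15, -11, -3, 5, 8, 5, 10, 11]
Maximum sum: 40

The maximum subarray is [15, -11, -3, 5, 8, 5, 10, 11] with sum 40. This subarray runs from index 0 to index 7.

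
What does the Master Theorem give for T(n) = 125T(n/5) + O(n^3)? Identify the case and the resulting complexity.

Master Theorem for T(n) = 125T(n/5) + O(n^3):

a = 125, b = 5, c = 3
log_b(a) = log_5(125) = 3.0000

Case 2: c = 3 = log_5(125) = 3.0000
T(n) = O(n^3 log n) = O(n^3 log n)

For T(n) = 125T(n/5) + O(n^3): log_5(125) = 3.0000. This is Case 2 of the Master Theorem (c = log_b(a), equal work at all levels), giving O(n^3 log n).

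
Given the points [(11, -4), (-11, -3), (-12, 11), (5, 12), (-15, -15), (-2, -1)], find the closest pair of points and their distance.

Computing all pairwise distances among 6 points:

d((11, -4), (-11, -3)) = 22.0227
d((11, -4), (-12, 11)) = 27.4591
d((11, -4), (5, 12)) = 17.088
d((11, -4), (-15, -15)) = 28.2312
d((11, -4), (-2, -1)) = 13.3417
d((-11, -3), (-12, 11)) = 14.0357
d((-11, -3), (5, 12)) = 21.9317
d((-11, -3), (-15, -15)) = 12.6491
d((-11, -3), (-2, -1)) = 9.2195 <-- minimum
d((-12, 11), (5, 12)) = 17.0294
d((-12, 11), (-15, -15)) = 26.1725
d((-12, 11), (-2, -1)) = 15.6205
d((5, 12), (-15, -15)) = 33.6006
d((5, 12), (-2, -1)) = 14.7648
d((-15, -15), (-2, -1)) = 19.105

Closest pair: (-11, -3) and (-2, -1) with distance 9.2195

The closest pair is (-11, -3) and (-2, -1) with Euclidean distance 9.2195. For 6 points, brute-force pairwise comparison is shown above. For large n, the divide-and-conquer algorithm (sort by x, recurse on halves, check the dividing strip) achieves O(n log n).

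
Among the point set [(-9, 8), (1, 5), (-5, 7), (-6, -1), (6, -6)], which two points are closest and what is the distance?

Computing all pairwise distances among 5 points:

d((-9, 8), (1, 5)) = 10.4403
d((-9, 8), (-5, 7)) = 4.1231 <-- minimum
d((-9, 8), (-6, -1)) = 9.4868
d((-9, 8), (6, -6)) = 20.5183
d((1, 5), (-5, 7)) = 6.3246
d((1, 5), (-6, -1)) = 9.2195
d((1, 5), (6, -6)) = 12.083
d((-5, 7), (-6, -1)) = 8.0623
d((-5, 7), (6, -6)) = 17.0294
d((-6, -1), (6, -6)) = 13.0

Closest pair: (-9, 8) and (-5, 7) with distance 4.1231

The closest pair is (-9, 8) and (-5, 7) with Euclidean distance 4.1231. For 5 points, brute-force pairwise comparison is shown above. For large n, the divide-and-conquer algorithm (sort by x, recurse on halves, check the dividing strip) achieves O(n log n).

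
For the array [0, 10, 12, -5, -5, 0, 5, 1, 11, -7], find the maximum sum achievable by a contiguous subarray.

Using Kadane's algorithm on [0, 10, 12, -5, -5, 0, 5, 1, 11, -7]:

Scanning through the array:
Position 1 (value 10): max_ending_here = 10, max_so_far = 10
Position 2 (value 12): max_ending_here = 22, max_so_far = 22
Position 3 (value -5): max_ending_here = 17, max_so_far = 22
Position 4 (value -5): max_ending_here = 12, max_so_far = 22
Position 5 (value 0): max_ending_here = 12, max_so_far = 22
Position 6 (value 5): max_ending_here = 17, max_so_far = 22
Position 7 (value 1): max_ending_here = 18, max_so_far = 22
Position 8 (value 11): max_ending_here = 29, max_so_far = 29
Position 9 (value -7): max_ending_here = 22, max_so_far = 29

Maximum subarray: [0, 10, 12, -5, -5, 0, 5, 1, 11]
Maximum sum: 29

The maximum subarray is [0, 10, 12, -5, -5, 0, 5, 1, 11] with sum 29. This subarray runs from index 0 to index 8.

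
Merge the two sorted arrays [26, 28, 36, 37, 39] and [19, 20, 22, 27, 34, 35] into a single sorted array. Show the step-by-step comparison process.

Merging process:

Compare 26 vs 19: take 19 from right. Merged: [19]
Compare 26 vs 20: take 20 from right. Merged: [19, 20]
Compare 26 vs 22: take 22 from right. Merged: [19, 20, 22]
Compare 26 vs 27: take 26 from left. Merged: [19, 20, 22, 26]
Compare 28 vs 27: take 27 from right. Merged: [19, 20, 22, 26, 27]
Compare 28 vs 34: take 28 from left. Merged: [19, 20, 22, 26, 27, 28]
Compare 36 vs 34: take 34 from right. Merged: [19, 20, 22, 26, 27, 28, 34]
Compare 36 vs 35: take 35 from right. Merged: [19, 20, 22, 26, 27, 28, 34, 35]
Append remaining from left: [36, 37, 39]. Merged: [19, 20, 22, 26, 27, 28, 34, 35, 36, 37, 39]

Final merged array: [19, 20, 22, 26, 27, 28, 34, 35, 36, 37, 39]
Total comparisons: 8

The merged array is [19, 20, 22, 26, 27, 28, 34, 35, 36, 37, 39], requiring 8 comparisons. The merge step runs in O(n) time where n is the total number of elements.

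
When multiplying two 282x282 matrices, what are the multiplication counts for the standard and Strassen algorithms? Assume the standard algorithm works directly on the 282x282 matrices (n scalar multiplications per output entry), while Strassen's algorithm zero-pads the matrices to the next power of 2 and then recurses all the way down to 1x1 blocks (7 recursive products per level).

Matrix multiplication for 282x282 matrices:

Strassen's algorithm requires power-of-2 dimensions. Pad 282x282 to 512x512 (next power of 2).

Standard algorithm: 282^3 = 22425768 multiplications
Strassen's algorithm: 7^(log2(512)) = 7^9 = 40353607 multiplications
Difference: 22425768 - 40353607 = -17927839 (Strassen uses MORE here due to padding overhead — for small or just-over-power-of-2 n, padding can outweigh the per-level savings)

Standard: 22425768 multiplications (282^3). Strassen: 40353607 multiplications (7^9, after padding to 512x512). Strassen reduces 8 recursive multiplications to 7 at each level.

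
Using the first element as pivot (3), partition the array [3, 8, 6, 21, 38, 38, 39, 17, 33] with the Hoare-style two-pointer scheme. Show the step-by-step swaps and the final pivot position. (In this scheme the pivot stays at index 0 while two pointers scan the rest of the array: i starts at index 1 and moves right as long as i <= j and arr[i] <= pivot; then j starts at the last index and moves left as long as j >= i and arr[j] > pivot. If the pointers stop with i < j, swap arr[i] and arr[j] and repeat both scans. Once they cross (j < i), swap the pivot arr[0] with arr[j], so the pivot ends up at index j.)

Hoare-style two-pointer partition with pivot = 3:

Initial array: [3, 8, 6, 21, 38, 38, 39, 17, 33]

Pointers start at i = 1, j = 8.
i ends at 1, j ends at 0: the pointers have crossed (j < i), so scanning stops.

j = 0, so swapping arr[0] with arr[j] leaves the pivot at position 0: [3, 8, 6, 21, 38, 38, 39, 17, 33]
Pivot position: 0

After partitioning with pivot 3, the array becomes [3, 8, 6, 21, 38, 38, 39, 17, 33]. The pivot is placed at index 0. All elements to the left of the pivot are <= 3, and all elements to the right are > 3.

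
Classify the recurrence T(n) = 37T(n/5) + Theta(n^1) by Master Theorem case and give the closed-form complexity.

Master Theorem for T(n) = 37T(n/5) + O(n^1):

a = 37, b = 5, c = 1
log_b(a) = log_5(37) = 2.2436

Case 1: c = 1 < log_5(37) = 2.2436
T(n) = O(n^(log_5 37))

For T(n) = 37T(n/5) + O(n^1): log_5(37) = 2.2436. This is Case 1 of the Master Theorem (c < log_b(a), work dominated by leaves), giving O(n^(log_5 37)).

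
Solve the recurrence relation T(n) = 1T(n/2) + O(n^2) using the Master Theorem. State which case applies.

Master Theorem for T(n) = 1T(n/2) + O(n^2):

a = 1, b = 2, c = 2
log_b(a) = log_2(1) = 0.0000

Case 3: c = 2 > log_2(1) = 0.0000
T(n) = O(n^2) = O(n^2)

For T(n) = 1T(n/2) + O(n^2): log_2(1) = 0.0000. This is Case 3 of the Master Theorem (c > log_b(a), work dominated by root), giving O(n^2).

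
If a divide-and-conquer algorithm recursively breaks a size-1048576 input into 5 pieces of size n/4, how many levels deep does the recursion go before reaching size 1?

For divide and conquer with division factor 4:

Problem sizes at each level:
Level 0: 1048576
Level 1: 262144
Level 2: 65536
Level 3: 16384
Level 4: 4096
Level 5: 1024
Level 6: 256
Level 7: 64
Level 8: 16
Level 9: 4
Level 10: 1

The root is level 0 and the size-1 base case is level 10 (the tree spans levels 0 through 10, i.e. 11 levels counting the root), so the depth is the number of divisions: log_4(1048576) = 10

The recursion tree depth is log_4(1048576) = 10. At each level, the problem size is divided by 4, so it takes 10 divisions to reduce to a base case of size 1. The algorithm makes 5 recursive calls at each level.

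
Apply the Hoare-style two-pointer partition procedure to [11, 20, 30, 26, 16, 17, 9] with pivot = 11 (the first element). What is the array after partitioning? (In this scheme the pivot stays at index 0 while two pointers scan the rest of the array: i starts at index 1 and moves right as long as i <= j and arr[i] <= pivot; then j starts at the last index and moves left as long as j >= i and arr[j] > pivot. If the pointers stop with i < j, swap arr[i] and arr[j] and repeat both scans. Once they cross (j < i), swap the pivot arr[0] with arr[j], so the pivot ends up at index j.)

Hoare-style two-pointer partition with pivot = 11:

Initial array: [11, 20, 30, 26, 16, 17, 9]

Pointers start at i = 1, j = 6.
i stops at index 1 (arr[1]=20 > 11), j stops at index 6 (arr[6]=9 <= 11): swap arr[1] and arr[6], array becomes [11, 9, 30, 26, 16, 17, 20]
i ends at 2, j ends at 1: the pointers have crossed (j < i), so scanning stops.

Swap pivot arr[0] with arr[1] to place pivot at position 1: [9, 11, 30, 26, 16, 17, 20]
Pivot position: 1

After partitioning with pivot 11, the array becomes [9, 11, 30, 26, 16, 17, 20]. The pivot is placed at index 1. All elements to the left of the pivot are <= 11, and all elements to the right are > 11.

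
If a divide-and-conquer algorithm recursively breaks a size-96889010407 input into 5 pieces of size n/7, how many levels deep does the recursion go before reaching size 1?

For divide and conquer with division factor 7:

Problem sizes at each level:
Level 0: 96889010407
Level 1: 13841287201
Level 2: 1977326743
Level 3: 282475249
Level 4: 40353607
Level 5: 5764801
Level 6: 823543
Level 7: 117649
Level 8: 16807
Level 9: 2401
Level 10: 343
Level 11: 49
Level 12: 7
Level 13: 1

The root is level 0 and the size-1 base case is level 13 (the tree spans levels 0 through 13, i.e. 14 levels counting the root), so the depth is the number of divisions: log_7(96889010407) = 13

The recursion tree depth is log_7(96889010407) = 13. At each level, the problem size is divided by 7, so it takes 13 divisions to reduce to a base case of size 1. The algorithm makes 5 recursive calls at each level.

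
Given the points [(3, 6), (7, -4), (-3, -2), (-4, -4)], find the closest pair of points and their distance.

Computing all pairwise distances among 4 points:

d((3, 6), (7, -4)) = 10.7703
d((3, 6), (-3, -2)) = 10.0
d((3, 6), (-4, -4)) = 12.2066
d((7, -4), (-3, -2)) = 10.198
d((7, -4), (-4, -4)) = 11.0
d((-3, -2), (-4, -4)) = 2.2361 <-- minimum

Closest pair: (-3, -2) and (-4, -4) with distance 2.2361

The closest pair is (-3, -2) and (-4, -4) with Euclidean distance 2.2361. For 4 points, brute-force pairwise comparison is shown above. For large n, the divide-and-conquer algorithm (sort by x, recurse on halves, check the dividing strip) achieves O(n log n).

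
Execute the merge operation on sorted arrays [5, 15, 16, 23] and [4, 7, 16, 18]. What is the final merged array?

Merging process:

Compare 5 vs 4: take 4 from right. Merged: [4]
Compare 5 vs 7: take 5 from left. Merged: [4, 5]
Compare 15 vs 7: take 7 from right. Merged: [4, 5, 7]
Compare 15 vs 16: take 15 from left. Merged: [4, 5, 7, 15]
Compare 16 vs 16: take 16 from left. Merged: [4, 5, 7, 15, 16]
Compare 23 vs 16: take 16 from right. Merged: [4, 5, 7, 15, 16, 16]
Compare 23 vs 18: take 18 from right. Merged: [4, 5, 7, 15, 16, 16, 18]
Append remaining from left: [23]. Merged: [4, 5, 7, 15, 16, 16, 18, 23]

Final merged array: [4, 5, 7, 15, 16, 16, 18, 23]
Total comparisons: 7

The merged array is [4, 5, 7, 15, 16, 16, 18, 23], requiring 7 comparisons. The merge step runs in O(n) time where n is the total number of elements.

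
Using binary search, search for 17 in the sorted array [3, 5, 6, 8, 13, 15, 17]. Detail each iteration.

Binary search for 17 in [3, 5, 6, 8, 13, 15, 17]:

lo=0, hi=6, mid=3, arr[mid]=8 -> 8 < 17, search right half
lo=4, hi=6, mid=5, arr[mid]=15 -> 15 < 17, search right half
lo=6, hi=6, mid=6, arr[mid]=17 -> Found target at index 6!

Binary search finds 17 at index 6 after 3 comparisons. The search repeatedly halves the search space by comparing with the middle element.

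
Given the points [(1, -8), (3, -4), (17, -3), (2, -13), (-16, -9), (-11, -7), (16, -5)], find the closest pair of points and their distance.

Computing all pairwise distances among 7 points:

d((1, -8), (3, -4)) = 4.4721
d((1, -8), (17, -3)) = 16.7631
d((1, -8), (2, -13)) = 5.099
d((1, -8), (-16, -9)) = 17.0294
d((1, -8), (-11, -7)) = 12.0416
d((1, -8), (16, -5)) = 15.2971
d((3, -4), (17, -3)) = 14.0357
d((3, -4), (2, -13)) = 9.0554
d((3, -4), (-16, -9)) = 19.6469
d((3, -4), (-11, -7)) = 14.3178
d((3, -4), (16, -5)) = 13.0384
d((17, -3), (2, -13)) = 18.0278
d((17, -3), (-16, -9)) = 33.541
d((17, -3), (-11, -7)) = 28.2843
d((17, -3), (16, -5)) = 2.2361 <-- minimum
d((2, -13), (-16, -9)) = 18.4391
d((2, -13), (-11, -7)) = 14.3178
d((2, -13), (16, -5)) = 16.1245
d((-16, -9), (-11, -7)) = 5.3852
d((-16, -9), (16, -5)) = 32.249
d((-11, -7), (16, -5)) = 27.074

Closest pair: (17, -3) and (16, -5) with distance 2.2361

The closest pair is (17, -3) and (16, -5) with Euclidean distance 2.2361. For 7 points, brute-force pairwise comparison is shown above. For large n, the divide-and-conquer algorithm (sort by x, recurse on halves, check the dividing strip) achieves O(n log n).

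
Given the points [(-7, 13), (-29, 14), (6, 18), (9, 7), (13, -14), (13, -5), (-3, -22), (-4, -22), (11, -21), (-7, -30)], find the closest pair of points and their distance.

Computing all pairwise distances among 10 points:

d((-7, 13), (-29, 14)) = 22.0227
d((-7, 13), (6, 18)) = 13.9284
d((-7, 13), (9, 7)) = 17.088
d((-7, 13), (13, -14)) = 33.6006
d((-7, 13), (13, -5)) = 26.9072
d((-7, 13), (-3, -22)) = 35.2278
d((-7, 13), (-4, -22)) = 35.1283
d((-7, 13), (11, -21)) = 38.4708
d((-7, 13), (-7, -30)) = 43.0
d((-29, 14), (6, 18)) = 35.2278
d((-29, 14), (9, 7)) = 38.6394
d((-29, 14), (13, -14)) = 50.4777
d((-29, 14), (13, -5)) = 46.0977
d((-29, 14), (-3, -22)) = 44.4072
d((-29, 14), (-4, -22)) = 43.8292
d((-29, 14), (11, -21)) = 53.1507
d((-29, 14), (-7, -30)) = 49.1935
d((6, 18), (9, 7)) = 11.4018
d((6, 18), (13, -14)) = 32.7567
d((6, 18), (13, -5)) = 24.0416
d((6, 18), (-3, -22)) = 41.0
d((6, 18), (-4, -22)) = 41.2311
d((6, 18), (11, -21)) = 39.3192
d((6, 18), (-7, -30)) = 49.7293
d((9, 7), (13, -14)) = 21.3776
d((9, 7), (13, -5)) = 12.6491
d((9, 7), (-3, -22)) = 31.3847
d((9, 7), (-4, -22)) = 31.7805
d((9, 7), (11, -21)) = 28.0713
d((9, 7), (-7, -30)) = 40.3113
d((13, -14), (13, -5)) = 9.0
d((13, -14), (-3, -22)) = 17.8885
d((13, -14), (-4, -22)) = 18.7883
d((13, -14), (11, -21)) = 7.2801
d((13, -14), (-7, -30)) = 25.6125
d((13, -5), (-3, -22)) = 23.3452
d((13, -5), (-4, -22)) = 24.0416
d((13, -5), (11, -21)) = 16.1245
d((13, -5), (-7, -30)) = 32.0156
d((-3, -22), (-4, -22)) = 1.0 <-- minimum
d((-3, -22), (11, -21)) = 14.0357
d((-3, -22), (-7, -30)) = 8.9443
d((-4, -22), (11, -21)) = 15.0333
d((-4, -22), (-7, -30)) = 8.544
d((11, -21), (-7, -30)) = 20.1246

Closest pair: (-3, -22) and (-4, -22) with distance 1.0

The closest pair is (-3, -22) and (-4, -22) with Euclidean distance 1.0. For 10 points, brute-force pairwise comparison is shown above. For large n, the divide-and-conquer algorithm (sort by x, recurse on halves, check the dividing strip) achieves O(n log n).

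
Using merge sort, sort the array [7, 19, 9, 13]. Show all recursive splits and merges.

Merge sort trace:

Split: [7, 19, 9, 13] -> [7, 19] and [9, 13]
  Split: [7, 19] -> [7] and [19]
  Merge: [7] + [19] -> [7, 19]
  Split: [9, 13] -> [9] and [13]
  Merge: [9] + [13] -> [9, 13]
Merge: [7, 19] + [9, 13] -> [7, 9, 13, 19]

Final sorted array: [7, 9, 13, 19]

The merge sort proceeds by recursively splitting the array and merging sorted halves.
After all merges, the sorted array is [7, 9, 13, 19].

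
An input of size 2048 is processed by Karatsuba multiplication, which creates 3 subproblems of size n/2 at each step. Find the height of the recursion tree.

For divide and conquer with division factor 2:

Problem sizes at each level:
Level 0: 2048
Level 1: 1024
Level 2: 512
Level 3: 256
Level 4: 128
Level 5: 64
Level 6: 32
Level 7: 16
Level 8: 8
Level 9: 4
Level 10: 2
Level 11: 1

The root is level 0 and the size-1 base case is level 11 (the tree spans levels 0 through 11, i.e. 12 levels counting the root), so the depth is the number of divisions: log_2(2048) = 11

The recursion tree depth is log_2(2048) = 11. At each level, the problem size is divided by 2, so it takes 11 divisions to reduce to a base case of size 1. The algorithm makes 3 recursive calls at each level.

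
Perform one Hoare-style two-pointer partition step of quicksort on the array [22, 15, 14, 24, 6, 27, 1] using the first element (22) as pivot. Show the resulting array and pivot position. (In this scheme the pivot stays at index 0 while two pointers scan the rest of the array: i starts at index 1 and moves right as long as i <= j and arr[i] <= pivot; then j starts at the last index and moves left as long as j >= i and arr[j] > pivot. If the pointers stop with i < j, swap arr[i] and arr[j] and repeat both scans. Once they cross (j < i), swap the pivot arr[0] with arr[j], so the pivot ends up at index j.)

Hoare-style two-pointer partition with pivot = 22:

Initial array: [22, 15, 14, 24, 6, 27, 1]

Pointers start at i = 1, j = 6.
i stops at index 3 (arr[3]=24 > 22), j stops at index 6 (arr[6]=1 <= 22): swap arr[3] and arr[6], array becomes [22, 15, 14, 1, 6, 27, 24]
i ends at 5, j ends at 4: the pointers have crossed (j < i), so scanning stops.

Swap pivot arr[0] with arr[4] to place pivot at position 4: [6, 15, 14, 1, 22, 27, 24]
Pivot position: 4

After partitioning with pivot 22, the array becomes [6, 15, 14, 1, 22, 27, 24]. The pivot is placed at index 4. All elements to the left of the pivot are <= 22, and all elements to the right are > 22.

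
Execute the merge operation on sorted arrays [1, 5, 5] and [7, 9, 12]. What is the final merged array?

Merging process:

Compare 1 vs 7: take 1 from left. Merged: [1]
Compare 5 vs 7: take 5 from left. Merged: [1, 5]
Compare 5 vs 7: take 5 from left. Merged: [1, 5, 5]
Append remaining from right: [7, 9, 12]. Merged: [1, 5, 5, 7, 9, 12]

Final merged array: [1, 5, 5, 7, 9, 12]
Total comparisons: 3

The merged array is [1, 5, 5, 7, 9, 12], requiring 3 comparisons. The merge step runs in O(n) time where n is the total number of elements.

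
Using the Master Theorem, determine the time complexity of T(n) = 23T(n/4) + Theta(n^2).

Master Theorem for T(n) = 23T(n/4) + O(n^2):

a = 23, b = 4, c = 2
log_b(a) = log_4(23) = 2.2618

Case 1: c = 2 < log_4(23) = 2.2618
T(n) = O(n^(log_4 23))

For T(n) = 23T(n/4) + O(n^2): log_4(23) = 2.2618. This is Case 1 of the Master Theorem (c < log_b(a), work dominated by leaves), giving O(n^(log_4 23)).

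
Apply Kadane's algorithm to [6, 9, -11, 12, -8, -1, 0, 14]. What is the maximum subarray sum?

Using Kadane's algorithm on [6, 9, -11, 12, -8, -1, 0, 14]:

Scanning through the array:
Position 1 (value 9): max_ending_here = 15, max_so_far = 15
Position 2 (value -11): max_ending_here = 4, max_so_far = 15
Position 3 (value 12): max_ending_here = 16, max_so_far = 16
Position 4 (value -8): max_ending_here = 8, max_so_far = 16
Position 5 (value -1): max_ending_here = 7, max_so_far = 16
Position 6 (value 0): max_ending_here = 7, max_so_far = 16
Position 7 (value 14): max_ending_here = 21, max_so_far = 21

Maximum subarray: [6, 9, -11, 12, -8, -1, 0, 14]
Maximum sum: 21

The maximum subarray is [6, 9, -11, 12, -8, -1, 0, 14] with sum 21. This subarray runs from index 0 to index 7.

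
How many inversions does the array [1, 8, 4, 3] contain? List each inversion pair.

Finding inversions in [1, 8, 4, 3]:

(1, 2): arr[1]=8 > arr[2]=4
(1, 3): arr[1]=8 > arr[3]=3
(2, 3): arr[2]=4 > arr[3]=3

Total inversions: 3

The array has 3 inversion(s): (1,2), (1,3), (2,3). Each pair (i,j) satisfies i < j and arr[i] > arr[j].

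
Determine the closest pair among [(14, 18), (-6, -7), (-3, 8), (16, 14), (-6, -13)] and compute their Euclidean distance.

Computing all pairwise distances among 5 points:

d((14, 18), (-6, -7)) = 32.0156
d((14, 18), (-3, 8)) = 19.7231
d((14, 18), (16, 14)) = 4.4721 <-- minimum
d((14, 18), (-6, -13)) = 36.8917
d((-6, -7), (-3, 8)) = 15.2971
d((-6, -7), (16, 14)) = 30.4138
d((-6, -7), (-6, -13)) = 6.0
d((-3, 8), (16, 14)) = 19.9249
d((-3, 8), (-6, -13)) = 21.2132
d((16, 14), (-6, -13)) = 34.8281

Closest pair: (14, 18) and (16, 14) with distance 4.4721

The closest pair is (14, 18) and (16, 14) with Euclidean distance 4.4721. For 5 points, brute-force pairwise comparison is shown above. For large n, the divide-and-conquer algorithm (sort by x, recurse on halves, check the dividing strip) achieves O(n log n).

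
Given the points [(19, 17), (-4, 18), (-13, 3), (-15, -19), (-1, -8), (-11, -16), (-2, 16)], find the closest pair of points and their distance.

Computing all pairwise distances among 7 points:

d((19, 17), (-4, 18)) = 23.0217
d((19, 17), (-13, 3)) = 34.9285
d((19, 17), (-15, -19)) = 49.5177
d((19, 17), (-1, -8)) = 32.0156
d((19, 17), (-11, -16)) = 44.5982
d((19, 17), (-2, 16)) = 21.0238
d((-4, 18), (-13, 3)) = 17.4929
d((-4, 18), (-15, -19)) = 38.6005
d((-4, 18), (-1, -8)) = 26.1725
d((-4, 18), (-11, -16)) = 34.7131
d((-4, 18), (-2, 16)) = 2.8284 <-- minimum
d((-13, 3), (-15, -19)) = 22.0907
d((-13, 3), (-1, -8)) = 16.2788
d((-13, 3), (-11, -16)) = 19.105
d((-13, 3), (-2, 16)) = 17.0294
d((-15, -19), (-1, -8)) = 17.8045
d((-15, -19), (-11, -16)) = 5.0
d((-15, -19), (-2, 16)) = 37.3363
d((-1, -8), (-11, -16)) = 12.8062
d((-1, -8), (-2, 16)) = 24.0208
d((-11, -16), (-2, 16)) = 33.2415

Closest pair: (-4, 18) and (-2, 16) with distance 2.8284

The closest pair is (-4, 18) and (-2, 16) with Euclidean distance 2.8284. For 7 points, brute-force pairwise comparison is shown above. For large n, the divide-and-conquer algorithm (sort by x, recurse on halves, check the dividing strip) achieves O(n log n).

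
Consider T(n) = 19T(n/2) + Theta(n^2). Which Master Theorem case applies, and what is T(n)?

Master Theorem for T(n) = 19T(n/2) + O(n^2):

a = 19, b = 2, c = 2
log_b(a) = log_2(19) = 4.2479

Case 1: c = 2 < log_2(19) = 4.2479
T(n) = O(n^(log_2 19))

For T(n) = 19T(n/2) + O(n^2): log_2(19) = 4.2479. This is Case 1 of the Master Theorem (c < log_b(a), work dominated by leaves), giving O(n^(log_2 19)).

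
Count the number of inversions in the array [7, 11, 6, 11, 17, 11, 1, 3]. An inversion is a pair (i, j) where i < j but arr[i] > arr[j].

Finding inversions in [7, 11, 6, 11, 17, 11, 1, 3]:

(0, 2): arr[0]=7 > arr[2]=6
(0, 6): arr[0]=7 > arr[6]=1
(0, 7): arr[0]=7 > arr[7]=3
(1, 2): arr[1]=11 > arr[2]=6
(1, 6): arr[1]=11 > arr[6]=1
(1, 7): arr[1]=11 > arr[7]=3
(2, 6): arr[2]=6 > arr[6]=1
(2, 7): arr[2]=6 > arr[7]=3
(3, 6): arr[3]=11 > arr[6]=1
(3, 7): arr[3]=11 > arr[7]=3
(4, 5): arr[4]=17 > arr[5]=11
(4, 6): arr[4]=17 > arr[6]=1
(4, 7): arr[4]=17 > arr[7]=3
(5, 6): arr[5]=11 > arr[6]=1
(5, 7): arr[5]=11 > arr[7]=3

Total inversions: 15

The array has 15 inversion(s): (0,2), (0,6), (0,7), (1,2), (1,6), (1,7), (2,6), (2,7), (3,6), (3,7), (4,5), (4,6), (4,7), (5,6), (5,7). Each pair (i,j) satisfies i < j and arr[i] > arr[j].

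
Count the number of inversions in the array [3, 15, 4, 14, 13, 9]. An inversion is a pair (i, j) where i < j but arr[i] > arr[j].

Finding inversions in [3, 15, 4, 14, 13, 9]:

(1, 2): arr[1]=15 > arr[2]=4
(1, 3): arr[1]=15 > arr[3]=14
(1, 4): arr[1]=15 > arr[4]=13
(1, 5): arr[1]=15 > arr[5]=9
(3, 4): arr[3]=14 > arr[4]=13
(3, 5): arr[3]=14 > arr[5]=9
(4, 5): arr[4]=13 > arr[5]=9

Total inversions: 7

The array has 7 inversion(s): (1,2), (1,3), (1,4), (1,5), (3,4), (3,5), (4,5). Each pair (i,j) satisfies i < j and arr[i] > arr[j].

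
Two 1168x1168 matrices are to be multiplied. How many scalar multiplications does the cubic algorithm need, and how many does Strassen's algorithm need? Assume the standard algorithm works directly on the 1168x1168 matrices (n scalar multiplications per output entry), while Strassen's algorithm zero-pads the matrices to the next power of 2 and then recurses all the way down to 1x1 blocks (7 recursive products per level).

Matrix multiplication for 1168x1168 matrices:

Strassen's algorithm requires power-of-2 dimensions. Pad 1168x1168 to 2048x2048 (next power of 2).

Standard algorithm: 1168^3 = 1593413632 multiplications
Strassen's algorithm: 7^(log2(2048)) = 7^11 = 1977326743 multiplications
Difference: 1593413632 - 1977326743 = -383913111 (Strassen uses MORE here due to padding overhead — for small or just-over-power-of-2 n, padding can outweigh the per-level savings)

Standard: 1593413632 multiplications (1168^3). Strassen: 1977326743 multiplications (7^11, after padding to 2048x2048). Strassen reduces 8 recursive multiplications to 7 at each level.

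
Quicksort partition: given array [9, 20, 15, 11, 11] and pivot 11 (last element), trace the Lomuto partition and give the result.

Lomuto partition with pivot = 11:

Initial array: [9, 20, 15, 11, 11]

arr[0]=9 <= 11: swap with position 0, array becomes [9, 20, 15, 11, 11]
arr[1]=20 > 11: no swap
arr[2]=15 > 11: no swap
arr[3]=11 <= 11: swap with position 1, array becomes [9, 11, 15, 20, 11]

Place pivot at position 2: [9, 11, 11, 20, 15]
Pivot position: 2

After partitioning with pivot 11, the array becomes [9, 11, 11, 20, 15]. The pivot is placed at index 2. All elements to the left of the pivot are <= 11, and all elements to the right are > 11.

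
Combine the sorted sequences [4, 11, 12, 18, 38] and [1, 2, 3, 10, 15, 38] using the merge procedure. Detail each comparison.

Merging process:

Compare 4 vs 1: take 1 from right. Merged: [1]
Compare 4 vs 2: take 2 from right. Merged: [1, 2]
Compare 4 vs 3: take 3 from right. Merged: [1, 2, 3]
Compare 4 vs 10: take 4 from left. Merged: [1, 2, 3, 4]
Compare 11 vs 10: take 10 from right. Merged: [1, 2, 3, 4, 10]
Compare 11 vs 15: take 11 from left. Merged: [1, 2, 3, 4, 10, 11]
Compare 12 vs 15: take 12 from left. Merged: [1, 2, 3, 4, 10, 11, 12]
Compare 18 vs 15: take 15 from right. Merged: [1, 2, 3, 4, 10, 11, 12, 15]
Compare 18 vs 38: take 18 from left. Merged: [1, 2, 3, 4, 10, 11, 12, 15, 18]
Compare 38 vs 38: take 38 from left. Merged: [1, 2, 3, 4, 10, 11, 12, 15, 18, 38]
Append remaining from right: [38]. Merged: [1, 2, 3, 4, 10, 11, 12, 15, 18, 38, 38]

Final merged array: [1, 2, 3, 4, 10, 11, 12, 15, 18, 38, 38]
Total comparisons: 10

The merged array is [1, 2, 3, 4, 10, 11, 12, 15, 18, 38, 38], requiring 10 comparisons. The merge step runs in O(n) time where n is the total number of elements.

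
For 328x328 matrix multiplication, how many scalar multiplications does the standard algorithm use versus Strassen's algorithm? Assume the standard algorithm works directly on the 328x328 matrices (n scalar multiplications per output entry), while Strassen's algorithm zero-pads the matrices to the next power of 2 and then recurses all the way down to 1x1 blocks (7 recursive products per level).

Matrix multiplication for 328x328 matrices:

Strassen's algorithm requires power-of-2 dimensions. Pad 328x328 to 512x512 (next power of 2).

Standard algorithm: 328^3 = 35287552 multiplications
Strassen's algorithm: 7^(log2(512)) = 7^9 = 40353607 multiplications
Difference: 35287552 - 40353607 = -5066055 (Strassen uses MORE here due to padding overhead — for small or just-over-power-of-2 n, padding can outweigh the per-level savings)

Standard: 35287552 multiplications (328^3). Strassen: 40353607 multiplications (7^9, after padding to 512x512). Strassen reduces 8 recursive multiplications to 7 at each level.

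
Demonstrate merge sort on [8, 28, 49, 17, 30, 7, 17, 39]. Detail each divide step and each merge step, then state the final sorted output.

Merge sort trace:

Split: [8, 28, 49, 17, 30, 7, 17, 39] -> [8, 28, 49, 17] and [30, 7, 17, 39]
  Split: [8, 28, 49, 17] -> [8, 28] and [49, 17]
    Split: [8, 28] -> [8] and [28]
    Merge: [8] + [28] -> [8, 28]
    Split: [49, 17] -> [49] and [17]
    Merge: [49] + [17] -> [17, 49]
  Merge: [8, 28] + [17, 49] -> [8, 17, 28, 49]
  Split: [30, 7, 17, 39] -> [30, 7] and [17, 39]
    Split: [30, 7] -> [30] and [7]
    Merge: [30] + [7] -> [7, 30]
    Split: [17, 39] -> [17] and [39]
    Merge: [17] + [39] -> [17, 39]
  Merge: [7, 30] + [17, 39] -> [7, 17, 30, 39]
Merge: [8, 17, 28, 49] + [7, 17, 30, 39] -> [7, 8, 17, 17, 28, 30, 39, 49]

Final sorted array: [7, 8, 17, 17, 28, 30, 39, 49]

The merge sort proceeds by recursively splitting the array and merging sorted halves.
After all merges, the sorted array is [7, 8, 17, 17, 28, 30, 39, 49].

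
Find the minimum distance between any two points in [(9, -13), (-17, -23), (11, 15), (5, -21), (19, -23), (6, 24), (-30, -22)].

Computing all pairwise distances among 7 points:

d((9, -13), (-17, -23)) = 27.8568
d((9, -13), (11, 15)) = 28.0713
d((9, -13), (5, -21)) = 8.9443 <-- minimum
d((9, -13), (19, -23)) = 14.1421
d((9, -13), (6, 24)) = 37.1214
d((9, -13), (-30, -22)) = 40.025
d((-17, -23), (11, 15)) = 47.2017
d((-17, -23), (5, -21)) = 22.0907
d((-17, -23), (19, -23)) = 36.0
d((-17, -23), (6, 24)) = 52.3259
d((-17, -23), (-30, -22)) = 13.0384
d((11, 15), (5, -21)) = 36.4966
d((11, 15), (19, -23)) = 38.833
d((11, 15), (6, 24)) = 10.2956
d((11, 15), (-30, -22)) = 55.2268
d((5, -21), (19, -23)) = 14.1421
d((5, -21), (6, 24)) = 45.0111
d((5, -21), (-30, -22)) = 35.0143
d((19, -23), (6, 24)) = 48.7647
d((19, -23), (-30, -22)) = 49.0102
d((6, 24), (-30, -22)) = 58.4123

Closest pair: (9, -13) and (5, -21) with distance 8.9443

The closest pair is (9, -13) and (5, -21) with Euclidean distance 8.9443. For 7 points, brute-force pairwise comparison is shown above. For large n, the divide-and-conquer algorithm (sort by x, recurse on halves, check the dividing strip) achieves O(n log n).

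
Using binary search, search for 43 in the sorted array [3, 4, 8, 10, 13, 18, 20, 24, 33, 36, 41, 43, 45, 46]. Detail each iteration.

Binary search for 43 in [3, 4, 8, 10, 13, 18, 20, 24, 33, 36, 41, 43, 45, 46]:

lo=0, hi=13, mid=6, arr[mid]=20 -> 20 < 43, search right half
lo=7, hi=13, mid=10, arr[mid]=41 -> 41 < 43, search right half
lo=11, hi=13, mid=12, arr[mid]=45 -> 45 > 43, search left half
lo=11, hi=11, mid=11, arr[mid]=43 -> Found target at index 11!

Binary search finds 43 at index 11 after 4 comparisons. The search repeatedly halves the search space by comparing with the middle element.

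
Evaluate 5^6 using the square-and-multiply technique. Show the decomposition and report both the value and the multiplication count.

Computing 5^6 by squaring (build up from 5^1; each line after the first costs one multiplication):

5^1 = 5
5^2 = (5^1)^2 = 5^2 = 25
5^3 = 5 * 5^2 = 5 * 25 = 125
5^6 = (5^3)^2 = 125^2 = 15625

Result: 15625
Multiplications needed: 3 (3 lines after 5^1)

5^6 = 15625. Using exponentiation by squaring, this requires 3 multiplications. The key idea: if the exponent is even, square the half-power; if odd, multiply by the base once.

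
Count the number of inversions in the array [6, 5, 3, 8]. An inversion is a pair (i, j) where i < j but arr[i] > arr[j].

Finding inversions in [6, 5, 3, 8]:

(0, 1): arr[0]=6 > arr[1]=5
(0, 2): arr[0]=6 > arr[2]=3
(1, 2): arr[1]=5 > arr[2]=3

Total inversions: 3

The array has 3 inversion(s): (0,1), (0,2), (1,2). Each pair (i,j) satisfies i < j and arr[i] > arr[j].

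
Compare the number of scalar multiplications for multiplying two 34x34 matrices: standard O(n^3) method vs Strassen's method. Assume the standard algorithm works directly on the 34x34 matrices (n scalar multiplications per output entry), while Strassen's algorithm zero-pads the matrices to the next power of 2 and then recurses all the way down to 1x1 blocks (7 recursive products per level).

Matrix multiplication for 34x34 matrices:

Strassen's algorithm requires power-of-2 dimensions. Pad 34x34 to 64x64 (next power of 2).

Standard algorithm: 34^3 = 39304 multiplications
Strassen's algorithm: 7^(log2(64)) = 7^6 = 117649 multiplications
Difference: 39304 - 117649 = -78345 (Strassen uses MORE here due to padding overhead — for small or just-over-power-of-2 n, padding can outweigh the per-level savings)

Standard: 39304 multiplications (34^3). Strassen: 117649 multiplications (7^6, after padding to 64x64). Strassen reduces 8 recursive multiplications to 7 at each level.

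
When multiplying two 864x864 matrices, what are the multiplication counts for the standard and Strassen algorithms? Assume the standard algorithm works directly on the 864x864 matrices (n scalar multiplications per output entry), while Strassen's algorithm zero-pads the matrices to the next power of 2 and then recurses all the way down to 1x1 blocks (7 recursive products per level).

Matrix multiplication for 864x864 matrices:

Strassen's algorithm requires power-of-2 dimensions. Pad 864x864 to 1024x1024 (next power of 2).

Standard algorithm: 864^3 = 644972544 multiplications
Strassen's algorithm: 7^(log2(1024)) = 7^10 = 282475249 multiplications
Savings: 644972544 - 282475249 = 362497295 multiplications

Standard: 644972544 multiplications (864^3). Strassen: 282475249 multiplications (7^10, after padding to 1024x1024). Strassen reduces 8 recursive multiplications to 7 at each level.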